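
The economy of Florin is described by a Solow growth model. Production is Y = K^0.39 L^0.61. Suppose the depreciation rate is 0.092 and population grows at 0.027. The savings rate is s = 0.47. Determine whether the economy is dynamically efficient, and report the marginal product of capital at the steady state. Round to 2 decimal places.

Capital per worker breaks even when investment replaces (n + δ)·k; here n + δ = 0.119.
Steady-state k*: s·k^0.39 = 0.119·k gives k* = (0.47/0.119)^(1/0.61) ≈ 9.5050.
MPK = 0.39·9.5050^(-0.61) ≈ 0.0987.
MPK < n+δ = 0.119, so the economy is dynamically inefficient (over-saving).

dynamically inefficient; MPK ≈ 0.10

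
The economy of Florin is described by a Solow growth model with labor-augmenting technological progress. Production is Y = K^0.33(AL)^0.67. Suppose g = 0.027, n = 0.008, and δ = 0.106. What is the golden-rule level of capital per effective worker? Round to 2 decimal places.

n + g + δ = 0.008 + 0.027 + 0.106 = 0.141.
Golden rule sets MPK = n+g+δ: 0.33·k^(0.33−1) = 0.141, so k_gold = (0.33/0.141)^(1/0.67) ≈ 3.5578.

k_gold ≈ 3.56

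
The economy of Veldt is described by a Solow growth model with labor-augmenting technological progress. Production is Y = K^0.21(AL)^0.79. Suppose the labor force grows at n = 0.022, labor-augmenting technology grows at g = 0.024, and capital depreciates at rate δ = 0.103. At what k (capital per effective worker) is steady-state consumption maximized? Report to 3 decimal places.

k_gold ≈ 1.544

Capital per effective worker breaks even when investment replaces (n + g + δ)·k; here n + g + δ = 0.149.
Maximizing c = f(k) − (n+g+δ)·k gives f'(k) = n+g+δ, i.e. 0.21·k^(0.21−1) = 0.149, so k_gold = (0.21/0.149)^(1/0.79) ≈ 1.5440.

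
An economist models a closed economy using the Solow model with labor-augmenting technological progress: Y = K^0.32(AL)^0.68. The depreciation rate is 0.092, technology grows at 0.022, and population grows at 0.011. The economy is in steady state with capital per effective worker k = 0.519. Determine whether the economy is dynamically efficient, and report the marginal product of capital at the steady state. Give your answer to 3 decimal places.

n + g + δ = 0.011 + 0.022 + 0.092 = 0.125.
MPK = 0.32·k^(0.32−1) = 0.32·0.519^(-0.68) ≈ 0.4998.
MPK > 0.125, so the economy is dynamically efficient (under-saving).

dynamically efficient; MPK ≈ 0.500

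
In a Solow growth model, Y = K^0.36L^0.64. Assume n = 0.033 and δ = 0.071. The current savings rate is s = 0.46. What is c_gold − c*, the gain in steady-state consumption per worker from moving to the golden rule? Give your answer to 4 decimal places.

Δc ≈ 0.0405

Capital per worker breaks even when investment replaces (n + δ)·k; here n + δ = 0.104.
Current steady state (s = 0.46): k* = (0.46/0.104)^(1/0.64) ≈ 10.2081, y* = 10.2081^0.36 ≈ 2.3079, c* = (1−0.46)·2.3079 ≈ 1.2463.
At the golden rule the marginal product of capital equals n+δ: 0.36·k^(0.36−1) = 0.104. Solving, k_gold = (0.36/0.104)^(1/0.64) ≈ 6.9600.
y_gold = 6.9600^0.36 ≈ 2.0107, c_gold = y_gold − 0.104·k_gold ≈ 1.2868.
Gain: Δc = 1.2868 − 1.2463 ≈ 0.0405.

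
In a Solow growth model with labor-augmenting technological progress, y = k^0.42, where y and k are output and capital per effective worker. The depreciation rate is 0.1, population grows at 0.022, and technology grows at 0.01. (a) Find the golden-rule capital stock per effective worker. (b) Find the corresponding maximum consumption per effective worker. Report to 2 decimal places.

Break-even investment rate: n + g + δ = 0.022 + 0.01 + 0.1 = 0.132.
Maximizing c = f(k) − (n+g+δ)·k gives f'(k) = n+g+δ, i.e. 0.42·k^(0.42−1) = 0.132, so k_gold = (0.42/0.132)^(1/0.58) ≈ 7.3567.
y_gold = 7.3567^0.42 ≈ 2.3121; c_gold = y_gold − 0.132·k_gold ≈ 1.3410.

(a) k_gold ≈ 7.36; (b) c_gold ≈ 1.34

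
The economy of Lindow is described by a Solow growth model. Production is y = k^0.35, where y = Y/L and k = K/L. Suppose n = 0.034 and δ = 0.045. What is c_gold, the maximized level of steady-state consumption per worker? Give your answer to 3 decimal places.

The effective depreciation rate is n + δ = 0.034 + 0.045 = 0.079.
Golden rule sets MPK = n+δ: 0.35·k^(0.35−1) = 0.079, so k_gold = (0.35/0.079)^(1/0.65) ≈ 9.8747.
y_gold = 9.8747^0.35 ≈ 2.2289.
c_gold = y_gold − (n+δ)·k_gold = 2.2289 − 0.079·9.8747 ≈ 1.4488.

c_gold ≈ 1.449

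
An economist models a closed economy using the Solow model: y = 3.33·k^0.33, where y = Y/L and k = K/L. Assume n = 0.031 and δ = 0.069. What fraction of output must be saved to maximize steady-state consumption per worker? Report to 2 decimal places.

s_gold = 0.33

Capital per worker breaks even when investment replaces (n + δ)·k; here n + δ = 0.1.
At the golden rule MPK = n+δ, and in any Cobb-Douglas steady state s = (n+δ)·k/y = MPK·k/y = capital's share 0.33.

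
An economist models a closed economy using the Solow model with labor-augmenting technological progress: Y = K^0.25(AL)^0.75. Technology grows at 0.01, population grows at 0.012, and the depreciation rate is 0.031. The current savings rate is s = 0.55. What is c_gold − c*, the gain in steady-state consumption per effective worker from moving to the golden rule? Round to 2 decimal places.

n + g + δ = 0.012 + 0.01 + 0.031 = 0.053.
Current steady state (s = 0.55): k* = (0.55/0.053)^(1/0.75) ≈ 22.6351, y* = 22.6351^0.25 ≈ 2.1812, c* = (1−0.55)·2.1812 ≈ 0.9815.
Setting f'(k) = n+g+δ gives 0.25·k^(0.25−1) = 0.053, hence k_gold = (0.25/0.053)^(1/0.75) ≈ 7.9108.
y_gold = 7.9108^0.25 ≈ 1.6771, c_gold = y_gold − 0.053·k_gold ≈ 1.2578.
Gain: Δc = 1.2578 − 0.9815 ≈ 0.2763.

Δc ≈ 0.28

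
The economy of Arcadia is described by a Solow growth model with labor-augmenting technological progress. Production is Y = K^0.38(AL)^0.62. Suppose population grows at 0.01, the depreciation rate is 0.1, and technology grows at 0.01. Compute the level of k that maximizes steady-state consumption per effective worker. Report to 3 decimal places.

n + g + δ = 0.01 + 0.01 + 0.1 = 0.12.
Maximizing c = f(k) − (n+g+δ)·k gives f'(k) = n+g+δ, i.e. 0.38·k^(0.38−1) = 0.12, so k_gold = (0.38/0.12)^(1/0.62) ≈ 6.4183.

k_gold ≈ 6.418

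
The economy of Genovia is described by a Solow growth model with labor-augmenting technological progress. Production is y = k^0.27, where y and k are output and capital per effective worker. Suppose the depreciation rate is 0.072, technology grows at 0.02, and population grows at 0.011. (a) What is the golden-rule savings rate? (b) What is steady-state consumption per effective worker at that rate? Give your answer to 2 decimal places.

Capital per effective worker breaks even when investment replaces (n + g + δ)·k; here n + g + δ = 0.103.
For Cobb-Douglas, s_gold equals capital's share: s_gold = 0.27.
At the golden rule the marginal product of capital equals n+g+δ: 0.27·k^(0.27−1) = 0.103. Solving, k_gold = (0.27/0.103)^(1/0.73) ≈ 3.7439.
y_gold = 3.7439^0.27 ≈ 1.4282; c_gold = (1−0.27)·y_gold ≈ 1.0426.

(a) s_gold = 0.27; (b) c_gold ≈ 1.04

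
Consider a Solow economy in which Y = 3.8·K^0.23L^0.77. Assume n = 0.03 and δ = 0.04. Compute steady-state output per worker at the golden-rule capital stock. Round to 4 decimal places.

Break-even investment rate: n + δ = 0.03 + 0.04 = 0.07.
At the golden rule the marginal product of capital equals n+δ: 0.23·3.8·k^(0.23−1) = 0.07. Solving, k_gold = (0.23·3.8/0.07)^(1/0.77) ≈ 26.5408.
Output: y_gold = 3.8·k_gold^0.23 = 3.8·26.5408^0.23 ≈ 8.0776.

y_gold ≈ 8.0776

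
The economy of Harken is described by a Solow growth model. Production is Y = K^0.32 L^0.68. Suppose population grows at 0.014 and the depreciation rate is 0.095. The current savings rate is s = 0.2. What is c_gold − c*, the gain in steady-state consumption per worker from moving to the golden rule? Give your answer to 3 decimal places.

n + δ = 0.014 + 0.095 = 0.109.
Current steady state (s = 0.2): k* = (0.2/0.109)^(1/0.68) ≈ 2.4415, y* = 2.4415^0.32 ≈ 1.3306, c* = (1−0.2)·1.3306 ≈ 1.0645.
Setting f'(k) = n+δ gives 0.32·k^(0.32−1) = 0.109, hence k_gold = (0.32/0.109)^(1/0.68) ≈ 4.8734.
y_gold = 4.8734^0.32 ≈ 1.6600, c_gold = y_gold − 0.109·k_gold ≈ 1.1288.
Gain: Δc = 1.1288 − 1.0645 ≈ 0.0643.

Δc ≈ 0.064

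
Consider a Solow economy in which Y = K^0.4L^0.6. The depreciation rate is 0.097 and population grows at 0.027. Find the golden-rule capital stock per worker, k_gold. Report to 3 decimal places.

n + δ = 0.027 + 0.097 = 0.124.
At the golden rule the marginal product of capital equals n+δ: 0.4·k^(0.4−1) = 0.124. Solving, k_gold = (0.4/0.124)^(1/0.6) ≈ 7.0426.

k_gold ≈ 7.043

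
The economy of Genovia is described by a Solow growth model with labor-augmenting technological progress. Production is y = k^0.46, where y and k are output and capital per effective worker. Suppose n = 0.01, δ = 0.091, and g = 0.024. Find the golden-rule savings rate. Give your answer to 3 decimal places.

The effective depreciation rate is n + g + δ = 0.01 + 0.024 + 0.091 = 0.125.
At the golden rule MPK = n+g+δ, and in any Cobb-Douglas steady state s = (n+g+δ)·k/y = MPK·k/y = capital's share 0.46.

s_gold = 0.460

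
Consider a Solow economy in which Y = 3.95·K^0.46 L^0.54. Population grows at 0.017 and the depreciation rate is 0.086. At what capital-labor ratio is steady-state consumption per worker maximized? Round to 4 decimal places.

k_gold ≈ 203.4071

The effective depreciation rate is n + δ = 0.017 + 0.086 = 0.103.
At the golden rule the marginal product of capital equals n+δ: 0.46·3.95·k^(0.46−1) = 0.103. Solving, k_gold = (0.46·3.95/0.103)^(1/0.54) ≈ 203.4071.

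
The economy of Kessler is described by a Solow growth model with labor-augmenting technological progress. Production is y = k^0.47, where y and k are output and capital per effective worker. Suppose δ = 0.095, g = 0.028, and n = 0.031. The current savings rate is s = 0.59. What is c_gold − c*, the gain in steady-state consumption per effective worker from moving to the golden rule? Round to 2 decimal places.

Capital per effective worker breaks even when investment replaces (n + g + δ)·k; here n + g + δ = 0.154.
Current steady state (s = 0.59): k* = (0.59/0.154)^(1/0.53) ≈ 12.6074, y* = 12.6074^0.47 ≈ 3.2907, c* = (1−0.59)·3.2907 ≈ 1.3492.
Golden rule sets MPK = n+g+δ: 0.47·k^(0.47−1) = 0.154, so k_gold = (0.47/0.154)^(1/0.53) ≈ 8.2091.
y_gold = 8.2091^0.47 ≈ 2.6898, c_gold = y_gold − 0.154·k_gold ≈ 1.4256.
Gain: Δc = 1.4256 − 1.3492 ≈ 0.0764.

Δc ≈ 0.08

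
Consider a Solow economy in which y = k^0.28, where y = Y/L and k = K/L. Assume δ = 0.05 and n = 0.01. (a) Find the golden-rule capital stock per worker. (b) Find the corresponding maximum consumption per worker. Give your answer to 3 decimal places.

(a) k_gold ≈ 8.495; (b) c_gold ≈ 1.311

n + δ = 0.01 + 0.05 = 0.06.
Golden rule sets MPK = n+δ: 0.28·k^(0.28−1) = 0.06, so k_gold = (0.28/0.06)^(1/0.72) ≈ 8.4952.
y_gold = 8.4952^0.28 ≈ 1.8204; c_gold = y_gold − 0.06·k_gold ≈ 1.3107.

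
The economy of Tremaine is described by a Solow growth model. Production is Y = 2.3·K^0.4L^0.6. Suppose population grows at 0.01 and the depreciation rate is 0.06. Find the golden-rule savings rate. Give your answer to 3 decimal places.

s_gold = 0.400

The effective depreciation rate is n + δ = 0.01 + 0.06 = 0.07.
At the golden rule MPK = n+δ, and in any Cobb-Douglas steady state s = (n+δ)·k/y = MPK·k/y = capital's share 0.4.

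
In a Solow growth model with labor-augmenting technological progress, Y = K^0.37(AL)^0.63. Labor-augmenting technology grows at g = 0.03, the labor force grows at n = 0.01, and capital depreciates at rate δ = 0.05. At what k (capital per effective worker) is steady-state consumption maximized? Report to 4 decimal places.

Capital per effective worker breaks even when investment replaces (n + g + δ)·k; here n + g + δ = 0.09.
Golden rule sets MPK = n+g+δ: 0.37·k^(0.37−1) = 0.09, so k_gold = (0.37/0.09)^(1/0.63) ≈ 9.4306.

k_gold ≈ 9.4306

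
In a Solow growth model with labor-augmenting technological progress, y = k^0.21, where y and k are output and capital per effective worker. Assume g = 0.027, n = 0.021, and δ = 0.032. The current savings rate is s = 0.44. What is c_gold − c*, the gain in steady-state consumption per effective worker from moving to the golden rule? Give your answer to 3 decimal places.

Capital per effective worker breaks even when investment replaces (n + g + δ)·k; here n + g + δ = 0.08.
Current steady state (s = 0.44): k* = (0.44/0.08)^(1/0.79) ≈ 8.6530, y* = 8.6530^0.21 ≈ 1.5733, c* = (1−0.44)·1.5733 ≈ 0.8810.
Golden rule sets MPK = n+g+δ: 0.21·k^(0.21−1) = 0.08, so k_gold = (0.21/0.08)^(1/0.79) ≈ 3.3927.
y_gold = 3.3927^0.21 ≈ 1.2925, c_gold = y_gold − 0.08·k_gold ≈ 1.0210.
Gain: Δc = 1.0210 − 0.8810 ≈ 0.1400.

Δc ≈ 0.140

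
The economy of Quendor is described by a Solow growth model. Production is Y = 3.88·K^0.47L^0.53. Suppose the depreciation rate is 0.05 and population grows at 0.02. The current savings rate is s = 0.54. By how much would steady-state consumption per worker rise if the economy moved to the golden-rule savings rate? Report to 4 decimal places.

Capital per worker breaks even when investment replaces (n + δ)·k; here n + δ = 0.07.
Current steady state (s = 0.54): k* = (0.54·3.88/0.07)^(1/0.53) ≈ 609.7420, y* = 3.88·609.7420^0.47 ≈ 79.0406, c* = (1−0.54)·79.0406 ≈ 36.3587.
Golden rule sets MPK = n+δ: 0.47·3.88·k^(0.47−1) = 0.07, so k_gold = (0.47·3.88/0.07)^(1/0.53) ≈ 469.2241.
y_gold = 3.88·469.2241^0.47 ≈ 69.8844, c_gold = y_gold − 0.07·k_gold ≈ 37.0388.
Gain: Δc = 37.0388 − 36.3587 ≈ 0.6801.

Δc ≈ 0.6801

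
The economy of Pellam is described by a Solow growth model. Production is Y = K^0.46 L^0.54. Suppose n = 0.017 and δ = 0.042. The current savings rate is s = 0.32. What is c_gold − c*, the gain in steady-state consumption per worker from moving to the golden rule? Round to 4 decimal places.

Δc ≈ 0.2348

Break-even investment rate: n + δ = 0.017 + 0.042 = 0.059.
Current steady state (s = 0.32): k* = (0.32/0.059)^(1/0.54) ≈ 22.8987, y* = 22.8987^0.46 ≈ 4.2219, c* = (1−0.32)·4.2219 ≈ 2.8709.
Maximizing c = f(k) − (n+δ)·k gives f'(k) = n+δ, i.e. 0.46·k^(0.46−1) = 0.059, so k_gold = (0.46/0.059)^(1/0.54) ≈ 44.8412.
y_gold = 44.8412^0.46 ≈ 5.7514, c_gold = y_gold − 0.059·k_gold ≈ 3.1057.
Gain: Δc = 3.1057 − 2.8709 ≈ 0.2348.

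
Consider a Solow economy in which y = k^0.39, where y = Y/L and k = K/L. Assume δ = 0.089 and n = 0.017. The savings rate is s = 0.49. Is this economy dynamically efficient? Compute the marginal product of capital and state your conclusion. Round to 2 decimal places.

n + δ = 0.017 + 0.089 = 0.106.
Steady-state k*: s·k^0.39 = 0.106·k gives k* = (0.49/0.106)^(1/0.61) ≈ 12.3022.
MPK = 0.39·12.3022^(-0.61) ≈ 0.0844.
MPK < n+δ = 0.106, so the economy is dynamically inefficient (over-saving).

dynamically inefficient; MPK ≈ 0.08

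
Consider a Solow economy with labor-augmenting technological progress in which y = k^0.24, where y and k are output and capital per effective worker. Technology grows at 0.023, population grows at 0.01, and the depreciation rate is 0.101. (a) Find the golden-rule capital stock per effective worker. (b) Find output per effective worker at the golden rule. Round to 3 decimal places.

(a) k_gold ≈ 2.153; (b) y_gold ≈ 1.202

The effective depreciation rate is n + g + δ = 0.01 + 0.023 + 0.101 = 0.134.
Setting f'(k) = n+g+δ gives 0.24·k^(0.24−1) = 0.134, hence k_gold = (0.24/0.134)^(1/0.76) ≈ 2.1530.
y_gold = 2.1530^0.24 ≈ 1.2021.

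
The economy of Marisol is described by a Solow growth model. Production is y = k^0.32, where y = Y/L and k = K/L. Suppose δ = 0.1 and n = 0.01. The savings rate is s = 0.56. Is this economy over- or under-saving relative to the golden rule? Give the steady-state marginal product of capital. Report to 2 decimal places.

over-saving; MPK ≈ 0.06

The effective depreciation rate is n + δ = 0.01 + 0.1 = 0.11.
Steady-state k*: s·k^0.32 = 0.11·k gives k* = (0.56/0.11)^(1/0.68) ≈ 10.9498.
MPK = 0.32·10.9498^(-0.68) ≈ 0.0629.
MPK < n+δ = 0.11, so the economy is dynamically inefficient (over-saving).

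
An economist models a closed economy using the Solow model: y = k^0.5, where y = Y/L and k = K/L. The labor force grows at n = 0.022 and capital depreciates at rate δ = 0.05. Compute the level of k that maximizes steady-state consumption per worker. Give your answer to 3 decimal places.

n + δ = 0.022 + 0.05 = 0.072.
Setting f'(k) = n+δ gives 0.5·k^(0.5−1) = 0.072, hence k_gold = (0.5/0.072)^(1/0.5) ≈ 48.2253.

k_gold ≈ 48.225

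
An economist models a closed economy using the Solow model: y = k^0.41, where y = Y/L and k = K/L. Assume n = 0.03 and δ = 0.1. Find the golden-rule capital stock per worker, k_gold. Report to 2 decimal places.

The effective depreciation rate is n + δ = 0.03 + 0.1 = 0.13.
Setting f'(k) = n+δ gives 0.41·k^(0.41−1) = 0.13, hence k_gold = (0.41/0.13)^(1/0.59) ≈ 7.0064.

k_gold ≈ 7.01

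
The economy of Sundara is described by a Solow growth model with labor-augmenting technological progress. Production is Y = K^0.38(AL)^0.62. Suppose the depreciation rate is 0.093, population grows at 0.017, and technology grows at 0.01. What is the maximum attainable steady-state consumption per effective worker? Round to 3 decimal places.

c_gold ≈ 1.257

Capital per effective worker breaks even when investment replaces (n + g + δ)·k; here n + g + δ = 0.12.
Maximizing c = f(k) − (n+g+δ)·k gives f'(k) = n+g+δ, i.e. 0.38·k^(0.38−1) = 0.12, so k_gold = (0.38/0.12)^(1/0.62) ≈ 6.4183.
y_gold = 6.4183^0.38 ≈ 2.0268.
c_gold = y_gold − (n+g+δ)·k_gold = 2.0268 − 0.12·6.4183 ≈ 1.2566.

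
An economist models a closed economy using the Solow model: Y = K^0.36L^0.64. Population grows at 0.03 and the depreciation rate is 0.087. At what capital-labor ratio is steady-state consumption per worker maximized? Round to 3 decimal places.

n + δ = 0.03 + 0.087 = 0.117.
Setting f'(k) = n+δ gives 0.36·k^(0.36−1) = 0.117, hence k_gold = (0.36/0.117)^(1/0.64) ≈ 5.7900.

k_gold ≈ 5.790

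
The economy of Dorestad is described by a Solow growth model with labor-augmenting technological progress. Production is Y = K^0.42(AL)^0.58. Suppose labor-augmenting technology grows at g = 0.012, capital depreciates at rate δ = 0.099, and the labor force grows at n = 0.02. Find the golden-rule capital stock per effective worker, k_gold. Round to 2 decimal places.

k_gold ≈ 7.45

The effective depreciation rate is n + g + δ = 0.02 + 0.012 + 0.099 = 0.131.
Setting f'(k) = n+g+δ gives 0.42·k^(0.42−1) = 0.131, hence k_gold = (0.42/0.131)^(1/0.58) ≈ 7.4538.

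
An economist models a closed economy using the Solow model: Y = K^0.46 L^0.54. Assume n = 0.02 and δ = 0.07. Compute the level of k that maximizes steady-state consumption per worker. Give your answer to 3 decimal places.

Capital per worker breaks even when investment replaces (n + δ)·k; here n + δ = 0.09.
At the golden rule the marginal product of capital equals n+δ: 0.46·k^(0.46−1) = 0.09. Solving, k_gold = (0.46/0.09)^(1/0.54) ≈ 20.5147.

k_gold ≈ 20.515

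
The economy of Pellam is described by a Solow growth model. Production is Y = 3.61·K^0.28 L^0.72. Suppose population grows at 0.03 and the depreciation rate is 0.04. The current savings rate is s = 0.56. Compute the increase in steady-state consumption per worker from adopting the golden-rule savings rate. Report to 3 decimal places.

Δc ≈ 1.467

The effective depreciation rate is n + δ = 0.03 + 0.04 = 0.07.
Current steady state (s = 0.56): k* = (0.56·3.61/0.07)^(1/0.72) ≈ 106.8088, y* = 3.61·106.8088^0.28 ≈ 13.3511, c* = (1−0.56)·13.3511 ≈ 5.8745.
Setting f'(k) = n+δ gives 0.28·3.61·k^(0.28−1) = 0.07, hence k_gold = (0.28·3.61/0.07)^(1/0.72) ≈ 40.7859.
y_gold = 3.61·40.7859^0.28 ≈ 10.1965, c_gold = y_gold − 0.07·k_gold ≈ 7.3415.
Gain: Δc = 7.3415 − 5.8745 ≈ 1.4670.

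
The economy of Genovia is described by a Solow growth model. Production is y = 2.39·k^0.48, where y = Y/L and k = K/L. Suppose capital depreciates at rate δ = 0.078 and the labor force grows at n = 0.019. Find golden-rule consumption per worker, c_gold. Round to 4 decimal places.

c_gold ≈ 12.1546

The effective depreciation rate is n + δ = 0.019 + 0.078 = 0.097.
Setting f'(k) = n+δ gives 0.48·2.39·k^(0.48−1) = 0.097, hence k_gold = (0.48·2.39/0.097)^(1/0.52) ≈ 115.6662.
y_gold = 2.39·115.6662^0.48 ≈ 23.3742.
c_gold = y_gold − (n+δ)·k_gold = 23.3742 − 0.097·115.6662 ≈ 12.1546.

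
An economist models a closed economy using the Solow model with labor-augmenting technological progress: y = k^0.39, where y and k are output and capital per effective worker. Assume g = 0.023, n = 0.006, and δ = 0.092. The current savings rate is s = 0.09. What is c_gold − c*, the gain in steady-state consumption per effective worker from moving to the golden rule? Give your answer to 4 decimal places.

n + g + δ = 0.006 + 0.023 + 0.092 = 0.121.
Current steady state (s = 0.09): k* = (0.09/0.121)^(1/0.61) ≈ 0.6156, y* = 0.6156^0.39 ≈ 0.8276, c* = (1−0.09)·0.8276 ≈ 0.7531.
Golden rule sets MPK = n+g+δ: 0.39·k^(0.39−1) = 0.121, so k_gold = (0.39/0.121)^(1/0.61) ≈ 6.8115.
y_gold = 6.8115^0.39 ≈ 2.1133, c_gold = y_gold − 0.121·k_gold ≈ 1.2891.
Gain: Δc = 1.2891 − 0.7531 ≈ 0.5360.

Δc ≈ 0.5360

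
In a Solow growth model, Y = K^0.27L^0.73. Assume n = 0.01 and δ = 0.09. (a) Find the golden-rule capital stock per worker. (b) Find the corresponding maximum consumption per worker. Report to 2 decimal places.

The effective depreciation rate is n + δ = 0.01 + 0.09 = 0.1.
Setting f'(k) = n+δ gives 0.27·k^(0.27−1) = 0.1, hence k_gold = (0.27/0.1)^(1/0.73) ≈ 3.8986.
y_gold = 3.8986^0.27 ≈ 1.4439; c_gold = y_gold − 0.1·k_gold ≈ 1.0541.

(a) k_gold ≈ 3.90; (b) c_gold ≈ 1.05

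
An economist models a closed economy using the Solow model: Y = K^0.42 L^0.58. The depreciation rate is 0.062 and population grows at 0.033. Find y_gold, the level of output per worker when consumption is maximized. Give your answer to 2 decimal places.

Break-even investment rate: n + δ = 0.033 + 0.062 = 0.095.
Maximizing c = f(k) − (n+δ)·k gives f'(k) = n+δ, i.e. 0.42·k^(0.42−1) = 0.095, so k_gold = (0.42/0.095)^(1/0.58) ≈ 12.9711.
Output: y_gold = k_gold^0.42 = 12.9711^0.42 ≈ 2.9339.

y_gold ≈ 2.93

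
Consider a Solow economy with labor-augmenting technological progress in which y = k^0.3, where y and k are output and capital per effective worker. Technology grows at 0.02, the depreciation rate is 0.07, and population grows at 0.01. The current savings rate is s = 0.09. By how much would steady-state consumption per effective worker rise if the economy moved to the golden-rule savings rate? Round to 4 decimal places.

n + g + δ = 0.01 + 0.02 + 0.07 = 0.1.
Current steady state (s = 0.09): k* = (0.09/0.1)^(1/0.7) ≈ 0.8603, y* = 0.8603^0.3 ≈ 0.9558, c* = (1−0.09)·0.9558 ≈ 0.8698.
Golden rule sets MPK = n+g+δ: 0.3·k^(0.3−1) = 0.1, so k_gold = (0.3/0.1)^(1/0.7) ≈ 4.8040.
y_gold = 4.8040^0.3 ≈ 1.6013, c_gold = y_gold − 0.1·k_gold ≈ 1.1209.
Gain: Δc = 1.1209 − 0.8698 ≈ 0.2511.

Δc ≈ 0.2511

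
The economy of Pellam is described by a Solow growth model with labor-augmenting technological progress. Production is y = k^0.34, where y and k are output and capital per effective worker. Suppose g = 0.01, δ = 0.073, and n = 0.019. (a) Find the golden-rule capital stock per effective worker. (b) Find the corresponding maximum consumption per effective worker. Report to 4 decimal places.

n + g + δ = 0.019 + 0.01 + 0.073 = 0.102.
Maximizing c = f(k) − (n+g+δ)·k gives f'(k) = n+g+δ, i.e. 0.34·k^(0.34−1) = 0.102, so k_gold = (0.34/0.102)^(1/0.66) ≈ 6.1978.
y_gold = 6.1978^0.34 ≈ 1.8594; c_gold = y_gold − 0.102·k_gold ≈ 1.2272.

(a) k_gold ≈ 6.1978; (b) c_gold ≈ 1.2272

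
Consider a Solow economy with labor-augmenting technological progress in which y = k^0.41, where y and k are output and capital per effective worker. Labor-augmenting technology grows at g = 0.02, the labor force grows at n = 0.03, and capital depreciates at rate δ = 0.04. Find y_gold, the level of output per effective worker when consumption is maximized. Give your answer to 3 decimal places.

y_gold ≈ 2.868

n + g + δ = 0.03 + 0.02 + 0.04 = 0.09.
Golden rule sets MPK = n+g+δ: 0.41·k^(0.41−1) = 0.09, so k_gold = (0.41/0.09)^(1/0.59) ≈ 13.0669.
Output: y_gold = k_gold^0.41 = 13.0669^0.41 ≈ 2.8683.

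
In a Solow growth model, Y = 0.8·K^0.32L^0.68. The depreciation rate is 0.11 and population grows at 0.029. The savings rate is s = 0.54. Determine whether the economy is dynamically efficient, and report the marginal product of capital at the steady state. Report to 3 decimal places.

dynamically inefficient; MPK ≈ 0.082

Capital per worker breaks even when investment replaces (n + δ)·k; here n + δ = 0.139.
Steady-state k*: s·A·k^0.32 = 0.139·k gives k* = (0.54·0.8/0.139)^(1/0.68) ≈ 5.2993.
MPK = 0.32·0.8·5.2993^(-0.68) ≈ 0.0824.
MPK < n+δ = 0.139, so the economy is dynamically inefficient (over-saving).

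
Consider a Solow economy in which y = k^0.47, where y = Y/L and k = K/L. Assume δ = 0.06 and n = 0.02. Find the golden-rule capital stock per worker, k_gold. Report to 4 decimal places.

k_gold ≈ 28.2461

The effective depreciation rate is n + δ = 0.02 + 0.06 = 0.08.
Golden rule sets MPK = n+δ: 0.47·k^(0.47−1) = 0.08, so k_gold = (0.47/0.08)^(1/0.53) ≈ 28.2461.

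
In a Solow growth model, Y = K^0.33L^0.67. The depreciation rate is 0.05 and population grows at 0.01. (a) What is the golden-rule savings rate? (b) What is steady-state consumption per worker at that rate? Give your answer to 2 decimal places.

The effective depreciation rate is n + δ = 0.01 + 0.05 = 0.06.
For Cobb-Douglas, s_gold equals capital's share: s_gold = 0.33.
Maximizing c = f(k) − (n+δ)·k gives f'(k) = n+δ, i.e. 0.33·k^(0.33−1) = 0.06, so k_gold = (0.33/0.06)^(1/0.67) ≈ 12.7356.
y_gold = 12.7356^0.33 ≈ 2.3156; c_gold = (1−0.33)·y_gold ≈ 1.5514.

(a) s_gold = 0.33; (b) c_gold ≈ 1.55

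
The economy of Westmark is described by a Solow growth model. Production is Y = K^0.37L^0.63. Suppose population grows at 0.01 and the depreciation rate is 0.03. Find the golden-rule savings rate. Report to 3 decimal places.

s_gold = 0.370

Break-even investment rate: n + δ = 0.01 + 0.03 = 0.04.
At the golden rule MPK = n+δ, and in any Cobb-Douglas steady state s = (n+δ)·k/y = MPK·k/y = capital's share 0.37.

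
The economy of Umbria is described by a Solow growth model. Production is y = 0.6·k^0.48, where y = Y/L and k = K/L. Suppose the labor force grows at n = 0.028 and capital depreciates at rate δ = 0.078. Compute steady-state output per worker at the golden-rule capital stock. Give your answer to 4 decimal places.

Break-even investment rate: n + δ = 0.028 + 0.078 = 0.106.
Maximizing c = f(k) − (n+δ)·k gives f'(k) = n+δ, i.e. 0.48·0.6·k^(0.48−1) = 0.106, so k_gold = (0.48·0.6/0.106)^(1/0.52) ≈ 6.8357.
Output: y_gold = 0.6·k_gold^0.48 = 0.6·6.8357^0.48 ≈ 1.5095.

y_gold ≈ 1.5095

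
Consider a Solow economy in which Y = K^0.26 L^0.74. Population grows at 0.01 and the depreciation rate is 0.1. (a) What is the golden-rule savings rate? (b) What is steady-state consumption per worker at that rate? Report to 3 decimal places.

Break-even investment rate: n + δ = 0.01 + 0.1 = 0.11.
For Cobb-Douglas, s_gold equals capital's share: s_gold = 0.26.
Maximizing c = f(k) − (n+δ)·k gives f'(k) = n+δ, i.e. 0.26·k^(0.26−1) = 0.11, so k_gold = (0.26/0.11)^(1/0.74) ≈ 3.1977.
y_gold = 3.1977^0.26 ≈ 1.3529; c_gold = (1−0.26)·y_gold ≈ 1.0011.

(a) s_gold = 0.260; (b) c_gold ≈ 1.001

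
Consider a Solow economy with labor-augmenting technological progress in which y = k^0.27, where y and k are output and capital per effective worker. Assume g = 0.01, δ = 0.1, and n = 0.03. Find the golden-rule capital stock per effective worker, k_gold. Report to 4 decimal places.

k_gold ≈ 2.4589

Capital per effective worker breaks even when investment replaces (n + g + δ)·k; here n + g + δ = 0.14.
At the golden rule the marginal product of capital equals n+g+δ: 0.27·k^(0.27−1) = 0.14. Solving, k_gold = (0.27/0.14)^(1/0.73) ≈ 2.4589.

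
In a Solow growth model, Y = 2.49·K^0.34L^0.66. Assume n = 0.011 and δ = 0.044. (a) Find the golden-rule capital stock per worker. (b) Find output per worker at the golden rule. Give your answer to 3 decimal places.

The effective depreciation rate is n + δ = 0.011 + 0.044 = 0.055.
Setting f'(k) = n+δ gives 0.34·2.49·k^(0.34−1) = 0.055, hence k_gold = (0.34·2.49/0.055)^(1/0.66) ≈ 62.9453.
y_gold = 2.49·62.9453^0.34 ≈ 10.1823.

(a) k_gold ≈ 62.945; (b) y_gold ≈ 10.182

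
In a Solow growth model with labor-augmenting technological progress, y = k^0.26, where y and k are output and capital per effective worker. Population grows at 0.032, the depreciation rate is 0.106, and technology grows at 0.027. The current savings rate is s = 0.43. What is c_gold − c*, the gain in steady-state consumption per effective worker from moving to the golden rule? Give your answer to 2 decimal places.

Δc ≈ 0.07

Break-even investment rate: n + g + δ = 0.032 + 0.027 + 0.106 = 0.165.
Current steady state (s = 0.43): k* = (0.43/0.165)^(1/0.74) ≈ 3.6487, y* = 3.6487^0.26 ≈ 1.4001, c* = (1−0.43)·1.4001 ≈ 0.7981.
Maximizing c = f(k) − (n+g+δ)·k gives f'(k) = n+g+δ, i.e. 0.26·k^(0.26−1) = 0.165, so k_gold = (0.26/0.165)^(1/0.74) ≈ 1.8487.
y_gold = 1.8487^0.26 ≈ 1.1732, c_gold = y_gold − 0.165·k_gold ≈ 0.8682.
Gain: Δc = 0.8682 − 0.7981 ≈ 0.0701.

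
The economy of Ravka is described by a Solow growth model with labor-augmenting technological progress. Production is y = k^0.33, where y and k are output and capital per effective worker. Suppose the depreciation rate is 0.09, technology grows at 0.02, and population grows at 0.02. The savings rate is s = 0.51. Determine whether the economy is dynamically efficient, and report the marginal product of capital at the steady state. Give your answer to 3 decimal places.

The effective depreciation rate is n + g + δ = 0.02 + 0.02 + 0.09 = 0.13.
Steady-state k*: s·k^0.33 = 0.13·k gives k* = (0.51/0.13)^(1/0.67) ≈ 7.6915.
MPK = 0.33·7.6915^(-0.67) ≈ 0.0841.
MPK < n+g+δ = 0.13, so the economy is dynamically inefficient (over-saving).

dynamically inefficient; MPK ≈ 0.084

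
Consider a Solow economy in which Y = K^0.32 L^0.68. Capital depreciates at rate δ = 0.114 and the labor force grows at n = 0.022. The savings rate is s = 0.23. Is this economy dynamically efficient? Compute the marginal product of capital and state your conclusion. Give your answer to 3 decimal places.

dynamically efficient; MPK ≈ 0.189

n + δ = 0.022 + 0.114 = 0.136.
Steady-state k*: s·k^0.32 = 0.136·k gives k* = (0.23/0.136)^(1/0.68) ≈ 2.1656.
MPK = 0.32·2.1656^(-0.68) ≈ 0.1892.
MPK > n+δ = 0.136, so the economy is dynamically efficient (under-saving).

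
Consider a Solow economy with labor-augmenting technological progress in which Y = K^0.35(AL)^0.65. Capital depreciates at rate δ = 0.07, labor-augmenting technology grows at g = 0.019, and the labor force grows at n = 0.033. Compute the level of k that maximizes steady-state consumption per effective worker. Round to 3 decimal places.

The effective depreciation rate is n + g + δ = 0.033 + 0.019 + 0.07 = 0.122.
Maximizing c = f(k) − (n+g+δ)·k gives f'(k) = n+g+δ, i.e. 0.35·k^(0.35−1) = 0.122, so k_gold = (0.35/0.122)^(1/0.65) ≈ 5.0602.

k_gold ≈ 5.060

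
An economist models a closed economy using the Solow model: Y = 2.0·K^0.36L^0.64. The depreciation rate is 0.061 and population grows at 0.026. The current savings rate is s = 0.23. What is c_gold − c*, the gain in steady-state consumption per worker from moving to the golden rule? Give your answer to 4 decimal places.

Δc ≈ 0.2727

Capital per worker breaks even when investment replaces (n + δ)·k; here n + δ = 0.087.
Current steady state (s = 0.23): k* = (0.23·2.0/0.087)^(1/0.64) ≈ 13.4915, y* = 2.0·13.4915^0.36 ≈ 5.1033, c* = (1−0.23)·5.1033 ≈ 3.9295.
At the golden rule the marginal product of capital equals n+δ: 0.36·2.0·k^(0.36−1) = 0.087. Solving, k_gold = (0.36·2.0/0.087)^(1/0.64) ≈ 27.1696.
y_gold = 2.0·27.1696^0.36 ≈ 6.5660, c_gold = y_gold − 0.087·k_gold ≈ 4.2022.
Gain: Δc = 4.2022 − 3.9295 ≈ 0.2727.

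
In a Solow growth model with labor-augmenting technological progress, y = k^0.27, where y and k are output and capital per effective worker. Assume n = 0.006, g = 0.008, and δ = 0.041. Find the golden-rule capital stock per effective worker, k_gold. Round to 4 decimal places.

k_gold ≈ 8.8425

n + g + δ = 0.006 + 0.008 + 0.041 = 0.055.
At the golden rule the marginal product of capital equals n+g+δ: 0.27·k^(0.27−1) = 0.055. Solving, k_gold = (0.27/0.055)^(1/0.73) ≈ 8.8425.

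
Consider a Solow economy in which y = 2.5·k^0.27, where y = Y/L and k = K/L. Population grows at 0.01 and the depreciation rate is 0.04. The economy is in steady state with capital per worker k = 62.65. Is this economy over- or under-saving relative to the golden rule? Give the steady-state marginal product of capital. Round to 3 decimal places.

over-saving; MPK ≈ 0.033

The effective depreciation rate is n + δ = 0.01 + 0.04 = 0.05.
MPK = 0.27·2.5·k^(0.27−1) = 0.27·2.5·62.65^(-0.73) ≈ 0.0329.
MPK < 0.05, so the economy is dynamically inefficient (over-saving).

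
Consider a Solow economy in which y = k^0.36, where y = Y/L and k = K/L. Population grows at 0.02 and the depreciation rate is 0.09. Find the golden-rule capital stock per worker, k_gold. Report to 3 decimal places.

Break-even investment rate: n + δ = 0.02 + 0.09 = 0.11.
Maximizing c = f(k) − (n+δ)·k gives f'(k) = n+δ, i.e. 0.36·k^(0.36−1) = 0.11, so k_gold = (0.36/0.11)^(1/0.64) ≈ 6.3760.

k_gold ≈ 6.376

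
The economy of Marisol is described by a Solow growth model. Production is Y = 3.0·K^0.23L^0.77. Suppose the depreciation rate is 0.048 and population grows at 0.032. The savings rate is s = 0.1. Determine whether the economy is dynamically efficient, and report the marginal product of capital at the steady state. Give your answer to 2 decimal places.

dynamically efficient; MPK ≈ 0.18

n + δ = 0.032 + 0.048 = 0.08.
Steady-state k*: s·A·k^0.23 = 0.08·k gives k* = (0.1·3.0/0.08)^(1/0.77) ≈ 5.5654.
MPK = 0.23·3.0·5.5654^(-0.77) ≈ 0.1840.
MPK > n+δ = 0.08, so the economy is dynamically efficient (under-saving).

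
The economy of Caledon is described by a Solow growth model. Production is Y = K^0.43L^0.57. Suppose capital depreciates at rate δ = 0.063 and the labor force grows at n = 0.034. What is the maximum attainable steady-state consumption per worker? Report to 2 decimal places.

c_gold ≈ 1.75

The effective depreciation rate is n + δ = 0.034 + 0.063 = 0.097.
Maximizing c = f(k) − (n+δ)·k gives f'(k) = n+δ, i.e. 0.43·k^(0.43−1) = 0.097, so k_gold = (0.43/0.097)^(1/0.57) ≈ 13.6319.
y_gold = 13.6319^0.43 ≈ 3.0751.
c_gold = y_gold − (n+δ)·k_gold = 3.0751 − 0.097·13.6319 ≈ 1.7528.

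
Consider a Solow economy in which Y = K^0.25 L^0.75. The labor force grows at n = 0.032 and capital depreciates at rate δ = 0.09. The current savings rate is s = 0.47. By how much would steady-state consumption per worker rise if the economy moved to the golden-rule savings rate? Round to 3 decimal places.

Δc ≈ 0.122

n + δ = 0.032 + 0.09 = 0.122.
Current steady state (s = 0.47): k* = (0.47/0.122)^(1/0.75) ≈ 6.0393, y* = 6.0393^0.25 ≈ 1.5676, c* = (1−0.47)·1.5676 ≈ 0.8308.
Golden rule sets MPK = n+δ: 0.25·k^(0.25−1) = 0.122, so k_gold = (0.25/0.122)^(1/0.75) ≈ 2.6028.
y_gold = 2.6028^0.25 ≈ 1.2702, c_gold = y_gold − 0.122·k_gold ≈ 0.9526.
Gain: Δc = 0.9526 − 0.8308 ≈ 0.1218.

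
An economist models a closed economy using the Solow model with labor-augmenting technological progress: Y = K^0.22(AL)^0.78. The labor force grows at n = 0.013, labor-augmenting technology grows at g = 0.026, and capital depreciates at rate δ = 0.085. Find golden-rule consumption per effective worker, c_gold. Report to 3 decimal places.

The effective depreciation rate is n + g + δ = 0.013 + 0.026 + 0.085 = 0.124.
At the golden rule the marginal product of capital equals n+g+δ: 0.22·k^(0.22−1) = 0.124. Solving, k_gold = (0.22/0.124)^(1/0.78) ≈ 2.0856.
y_gold = 2.0856^0.22 ≈ 1.1755.
c_gold = y_gold − (n+g+δ)·k_gold = 1.1755 − 0.124·2.0856 ≈ 0.9169.

c_gold ≈ 0.917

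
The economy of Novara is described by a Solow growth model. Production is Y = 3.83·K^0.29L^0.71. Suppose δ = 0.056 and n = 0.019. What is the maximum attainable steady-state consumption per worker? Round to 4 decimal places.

c_gold ≈ 8.1764

Capital per worker breaks even when investment replaces (n + δ)·k; here n + δ = 0.075.
Golden rule sets MPK = n+δ: 0.29·3.83·k^(0.29−1) = 0.075, so k_gold = (0.29·3.83/0.075)^(1/0.71) ≈ 44.5289.
y_gold = 3.83·44.5289^0.29 ≈ 11.5161.
c_gold = y_gold − (n+δ)·k_gold = 11.5161 − 0.075·44.5289 ≈ 8.1764.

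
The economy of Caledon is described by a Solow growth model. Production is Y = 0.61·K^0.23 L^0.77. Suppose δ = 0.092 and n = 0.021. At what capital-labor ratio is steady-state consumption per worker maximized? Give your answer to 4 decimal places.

Break-even investment rate: n + δ = 0.021 + 0.092 = 0.113.
Maximizing c = f(k) − (n+δ)·k gives f'(k) = n+δ, i.e. 0.23·0.61·k^(0.23−1) = 0.113, so k_gold = (0.23·0.61/0.113)^(1/0.77) ≈ 1.3245.

k_gold ≈ 1.3245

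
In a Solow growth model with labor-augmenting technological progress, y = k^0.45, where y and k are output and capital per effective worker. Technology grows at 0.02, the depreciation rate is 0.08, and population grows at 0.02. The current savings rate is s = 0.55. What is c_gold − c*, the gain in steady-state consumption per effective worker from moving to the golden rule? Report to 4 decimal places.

Δc ≈ 0.0581

The effective depreciation rate is n + g + δ = 0.02 + 0.02 + 0.08 = 0.12.
Current steady state (s = 0.55): k* = (0.55/0.12)^(1/0.55) ≈ 15.9275, y* = 15.9275^0.45 ≈ 3.4751, c* = (1−0.55)·3.4751 ≈ 1.5638.
At the golden rule the marginal product of capital equals n+g+δ: 0.45·k^(0.45−1) = 0.12. Solving, k_gold = (0.45/0.12)^(1/0.55) ≈ 11.0584.
y_gold = 11.0584^0.45 ≈ 2.9489, c_gold = y_gold − 0.12·k_gold ≈ 1.6219.
Gain: Δc = 1.6219 − 1.5638 ≈ 0.0581.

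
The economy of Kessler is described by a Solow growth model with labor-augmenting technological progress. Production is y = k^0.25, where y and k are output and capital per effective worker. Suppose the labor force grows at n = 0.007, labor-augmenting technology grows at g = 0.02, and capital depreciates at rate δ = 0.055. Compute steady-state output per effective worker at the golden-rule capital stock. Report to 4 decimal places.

n + g + δ = 0.007 + 0.02 + 0.055 = 0.082.
At the golden rule the marginal product of capital equals n+g+δ: 0.25·k^(0.25−1) = 0.082. Solving, k_gold = (0.25/0.082)^(1/0.75) ≈ 4.4208.
Output: y_gold = k_gold^0.25 = 4.4208^0.25 ≈ 1.4500.

y_gold ≈ 1.4500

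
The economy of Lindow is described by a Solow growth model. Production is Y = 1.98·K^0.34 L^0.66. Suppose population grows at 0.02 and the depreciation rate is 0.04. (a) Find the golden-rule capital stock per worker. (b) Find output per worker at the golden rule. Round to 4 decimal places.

Capital per worker breaks even when investment replaces (n + δ)·k; here n + δ = 0.06.
Setting f'(k) = n+δ gives 0.34·1.98·k^(0.34−1) = 0.06, hence k_gold = (0.34·1.98/0.06)^(1/0.66) ≈ 38.9851.
y_gold = 1.98·38.9851^0.34 ≈ 6.8797.

(a) k_gold ≈ 38.9851; (b) y_gold ≈ 6.8797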